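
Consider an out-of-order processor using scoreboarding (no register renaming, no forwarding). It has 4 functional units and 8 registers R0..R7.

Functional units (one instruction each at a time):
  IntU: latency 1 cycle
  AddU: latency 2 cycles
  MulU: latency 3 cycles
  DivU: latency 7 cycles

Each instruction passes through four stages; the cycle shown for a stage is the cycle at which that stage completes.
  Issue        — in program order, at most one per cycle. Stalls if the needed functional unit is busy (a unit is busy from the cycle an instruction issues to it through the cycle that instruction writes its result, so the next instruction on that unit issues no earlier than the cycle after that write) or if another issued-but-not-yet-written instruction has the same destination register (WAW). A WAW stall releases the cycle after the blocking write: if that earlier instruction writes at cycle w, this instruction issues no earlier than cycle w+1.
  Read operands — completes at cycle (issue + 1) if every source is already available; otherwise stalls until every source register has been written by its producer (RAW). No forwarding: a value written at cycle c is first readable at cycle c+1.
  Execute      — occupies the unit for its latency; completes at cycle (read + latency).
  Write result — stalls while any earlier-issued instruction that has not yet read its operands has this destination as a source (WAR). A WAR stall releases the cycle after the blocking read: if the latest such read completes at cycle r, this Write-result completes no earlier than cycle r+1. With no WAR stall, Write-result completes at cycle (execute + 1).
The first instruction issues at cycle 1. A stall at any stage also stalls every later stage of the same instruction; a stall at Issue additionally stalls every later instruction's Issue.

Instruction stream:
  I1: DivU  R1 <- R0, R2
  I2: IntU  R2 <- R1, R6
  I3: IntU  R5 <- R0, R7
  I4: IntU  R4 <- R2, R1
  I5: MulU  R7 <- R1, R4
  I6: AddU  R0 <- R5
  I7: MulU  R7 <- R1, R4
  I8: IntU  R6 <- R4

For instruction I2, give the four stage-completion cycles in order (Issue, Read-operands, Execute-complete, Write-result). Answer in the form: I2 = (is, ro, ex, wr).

I2 = (2, 11, 12, 13)

[1] issue I1 (DivU)
[2] I1 read-ops | issue I2 (IntU)
[9] I1 finished on DivU
[10] I1→R1
[11] I2 read-ops
[12] I2 finished on IntU
[13] I2→R2
[14] issue I3 (IntU)
[15] I3 read-ops
[16] I3 finished on IntU
[17] I3→R5
[18] issue I4 (IntU)
[19] I4 read-ops | issue I5 (MulU)
[20] I4 finished on IntU | issue I6 (AddU)
[21] I4→R4 | I6 read-ops
[22] I5 read-ops
[23] I6 finished on AddU
[24] I6→R0
[25] I5 finished on MulU
[26] I5→R7
[27] issue I7 (MulU)
[28] I7 read-ops | issue I8 (IntU)
[29] I8 read-ops
[30] I8 finished on IntU
[31] I7 finished on MulU | I8→R6
[32] I7→R7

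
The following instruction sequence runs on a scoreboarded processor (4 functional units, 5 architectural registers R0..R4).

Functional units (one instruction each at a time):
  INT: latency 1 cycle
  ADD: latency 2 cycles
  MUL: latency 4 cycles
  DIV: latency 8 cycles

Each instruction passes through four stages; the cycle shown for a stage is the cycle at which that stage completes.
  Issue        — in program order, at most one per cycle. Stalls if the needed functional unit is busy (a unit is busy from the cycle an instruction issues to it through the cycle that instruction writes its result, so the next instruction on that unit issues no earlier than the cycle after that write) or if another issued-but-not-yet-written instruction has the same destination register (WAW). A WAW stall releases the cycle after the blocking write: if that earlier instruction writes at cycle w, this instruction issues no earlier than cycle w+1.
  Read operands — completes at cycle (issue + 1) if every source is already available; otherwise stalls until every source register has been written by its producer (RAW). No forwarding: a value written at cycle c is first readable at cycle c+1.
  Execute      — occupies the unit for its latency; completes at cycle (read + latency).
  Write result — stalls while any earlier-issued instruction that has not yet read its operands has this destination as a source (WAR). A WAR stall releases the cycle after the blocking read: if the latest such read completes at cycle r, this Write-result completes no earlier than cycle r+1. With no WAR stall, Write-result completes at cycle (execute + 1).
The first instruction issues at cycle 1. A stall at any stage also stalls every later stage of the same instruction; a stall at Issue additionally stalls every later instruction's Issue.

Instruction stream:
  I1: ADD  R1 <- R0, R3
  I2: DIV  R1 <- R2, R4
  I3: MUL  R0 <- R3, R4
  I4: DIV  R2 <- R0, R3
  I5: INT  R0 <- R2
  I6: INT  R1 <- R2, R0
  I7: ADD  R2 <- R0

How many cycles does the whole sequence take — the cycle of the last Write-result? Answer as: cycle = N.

[1] I1 issues→ADD
[2] I1 reads
[4] I1 exec-done
[5] I1 writes R1
[6] I2 issues→DIV
[7] I2 reads; I3 issues→MUL
[8] I3 reads
[12] I3 exec-done
[13] I3 writes R0
[15] I2 exec-done
[16] I2 writes R1
[17] I4 issues→DIV
[18] I4 reads; I5 issues→INT
[26] I4 exec-done
[27] I4 writes R2
[28] I5 reads
[29] I5 exec-done
[30] I5 writes R0
[31] I6 issues→INT
[32] I6 reads; I7 issues→ADD
[33] I6 exec-done; I7 reads
[34] I6 writes R1
[35] I7 exec-done
[36] I7 writes R2

cycle = 36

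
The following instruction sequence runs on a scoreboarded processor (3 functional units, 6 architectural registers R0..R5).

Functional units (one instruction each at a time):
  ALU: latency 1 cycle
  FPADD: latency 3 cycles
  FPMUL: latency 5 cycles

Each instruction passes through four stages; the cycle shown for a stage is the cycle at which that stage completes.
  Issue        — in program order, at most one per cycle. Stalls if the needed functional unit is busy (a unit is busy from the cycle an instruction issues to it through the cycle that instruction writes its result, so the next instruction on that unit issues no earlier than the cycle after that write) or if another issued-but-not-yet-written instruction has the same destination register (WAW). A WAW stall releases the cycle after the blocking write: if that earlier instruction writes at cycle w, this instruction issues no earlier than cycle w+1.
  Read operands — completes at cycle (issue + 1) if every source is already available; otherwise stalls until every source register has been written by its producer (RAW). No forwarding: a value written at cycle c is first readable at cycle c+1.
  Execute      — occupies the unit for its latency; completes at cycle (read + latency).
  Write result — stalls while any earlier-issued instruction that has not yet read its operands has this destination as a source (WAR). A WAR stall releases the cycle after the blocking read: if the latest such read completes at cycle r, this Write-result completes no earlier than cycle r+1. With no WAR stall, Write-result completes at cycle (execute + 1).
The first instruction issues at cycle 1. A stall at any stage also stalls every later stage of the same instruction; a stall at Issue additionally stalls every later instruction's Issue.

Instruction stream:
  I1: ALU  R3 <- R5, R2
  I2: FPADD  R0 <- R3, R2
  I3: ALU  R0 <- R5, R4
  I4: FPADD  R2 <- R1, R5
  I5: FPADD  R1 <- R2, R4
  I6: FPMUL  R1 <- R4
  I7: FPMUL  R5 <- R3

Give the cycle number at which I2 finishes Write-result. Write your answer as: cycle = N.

cycle = 9

I1: IS=1 RO=2 EX=3 WR=4
I2: IS=2 RO=5 EX=8 WR=9  [RAW R3: wait I1 write@4]
I3: IS=10 RO=11 EX=12 WR=13  [WAW R0: wait I2 write@9]
I4: IS=11 RO=12 EX=15 WR=16
I5: IS=17 RO=18 EX=21 WR=22  [struct: FPADD busy until I4 writes@16]
I6: IS=23 RO=24 EX=29 WR=30  [WAW R1: wait I5 write@22]
I7: IS=31 RO=32 EX=37 WR=38  [struct: FPMUL busy until I6 writes@30]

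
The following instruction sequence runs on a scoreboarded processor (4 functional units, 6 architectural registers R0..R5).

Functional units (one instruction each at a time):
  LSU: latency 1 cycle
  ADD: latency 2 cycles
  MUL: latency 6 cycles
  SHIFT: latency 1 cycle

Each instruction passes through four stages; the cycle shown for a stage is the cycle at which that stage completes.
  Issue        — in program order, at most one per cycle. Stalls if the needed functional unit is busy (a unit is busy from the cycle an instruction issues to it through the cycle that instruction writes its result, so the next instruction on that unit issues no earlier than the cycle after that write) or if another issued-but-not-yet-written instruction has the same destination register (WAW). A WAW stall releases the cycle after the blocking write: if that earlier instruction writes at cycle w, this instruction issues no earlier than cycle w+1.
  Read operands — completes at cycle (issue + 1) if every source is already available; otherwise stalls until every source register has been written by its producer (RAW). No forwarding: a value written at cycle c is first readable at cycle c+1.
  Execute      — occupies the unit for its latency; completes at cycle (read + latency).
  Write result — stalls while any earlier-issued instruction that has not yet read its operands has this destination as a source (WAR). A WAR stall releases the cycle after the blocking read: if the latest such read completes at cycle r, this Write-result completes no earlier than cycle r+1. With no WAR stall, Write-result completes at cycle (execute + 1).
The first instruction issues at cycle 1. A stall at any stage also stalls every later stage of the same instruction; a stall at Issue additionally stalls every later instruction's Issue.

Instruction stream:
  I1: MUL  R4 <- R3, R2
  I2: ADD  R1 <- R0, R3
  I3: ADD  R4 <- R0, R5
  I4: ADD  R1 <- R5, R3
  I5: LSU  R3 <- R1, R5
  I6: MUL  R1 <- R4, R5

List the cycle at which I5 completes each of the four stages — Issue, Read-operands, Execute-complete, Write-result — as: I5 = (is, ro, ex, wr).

I1 -> (1, 2, 8, 9)
I2 -> (2, 3, 5, 6)
I3 -> (10, 11, 13, 14)  // WAW R4: wait I1 write@9
I4 -> (15, 16, 18, 19)  // struct: ADD busy until I3 writes@14
I5 -> (16, 20, 21, 22)  // RAW R1: wait I4 write@19
I6 -> (20, 21, 27, 28)  // WAW R1: wait I4 write@19

I5 = (16, 20, 21, 22)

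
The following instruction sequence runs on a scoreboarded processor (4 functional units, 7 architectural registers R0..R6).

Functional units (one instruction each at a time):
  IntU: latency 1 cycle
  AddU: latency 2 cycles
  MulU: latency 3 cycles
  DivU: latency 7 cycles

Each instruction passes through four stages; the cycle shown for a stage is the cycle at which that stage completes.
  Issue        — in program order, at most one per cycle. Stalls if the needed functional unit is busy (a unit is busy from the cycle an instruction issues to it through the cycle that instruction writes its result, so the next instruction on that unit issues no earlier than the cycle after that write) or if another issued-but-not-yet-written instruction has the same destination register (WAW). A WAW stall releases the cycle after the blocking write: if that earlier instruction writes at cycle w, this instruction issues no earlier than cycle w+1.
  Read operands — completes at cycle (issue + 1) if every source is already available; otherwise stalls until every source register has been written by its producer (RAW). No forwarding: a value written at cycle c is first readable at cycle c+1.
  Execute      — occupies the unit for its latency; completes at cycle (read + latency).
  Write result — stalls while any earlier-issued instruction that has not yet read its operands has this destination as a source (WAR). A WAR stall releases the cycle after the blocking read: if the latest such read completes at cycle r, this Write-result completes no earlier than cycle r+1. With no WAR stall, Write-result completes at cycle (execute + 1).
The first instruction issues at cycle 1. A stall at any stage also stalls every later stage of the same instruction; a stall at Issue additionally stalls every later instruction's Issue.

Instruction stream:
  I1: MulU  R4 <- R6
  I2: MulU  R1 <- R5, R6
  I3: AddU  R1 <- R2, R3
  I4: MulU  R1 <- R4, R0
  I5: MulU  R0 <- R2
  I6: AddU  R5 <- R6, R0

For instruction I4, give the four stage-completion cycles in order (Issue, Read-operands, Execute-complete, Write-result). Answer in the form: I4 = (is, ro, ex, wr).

t=1  I1 dispatched to MulU
t=2  I1 operands ready
t=5  I1 complete
t=6  R4←I1
t=7  I2 dispatched to MulU
t=8  I2 operands ready
t=11  I2 complete
t=12  R1←I2
t=13  I3 dispatched to AddU
t=14  I3 operands ready
t=16  I3 complete
t=17  R1←I3
t=18  I4 dispatched to MulU
t=19  I4 operands ready
t=22  I4 complete
t=23  R1←I4
t=24  I5 dispatched to MulU
t=25  I5 operands ready; I6 dispatched to AddU
t=28  I5 complete
t=29  R0←I5
t=30  I6 operands ready
t=32  I6 complete
t=33  R5←I6

I4 = (18, 19, 22, 23)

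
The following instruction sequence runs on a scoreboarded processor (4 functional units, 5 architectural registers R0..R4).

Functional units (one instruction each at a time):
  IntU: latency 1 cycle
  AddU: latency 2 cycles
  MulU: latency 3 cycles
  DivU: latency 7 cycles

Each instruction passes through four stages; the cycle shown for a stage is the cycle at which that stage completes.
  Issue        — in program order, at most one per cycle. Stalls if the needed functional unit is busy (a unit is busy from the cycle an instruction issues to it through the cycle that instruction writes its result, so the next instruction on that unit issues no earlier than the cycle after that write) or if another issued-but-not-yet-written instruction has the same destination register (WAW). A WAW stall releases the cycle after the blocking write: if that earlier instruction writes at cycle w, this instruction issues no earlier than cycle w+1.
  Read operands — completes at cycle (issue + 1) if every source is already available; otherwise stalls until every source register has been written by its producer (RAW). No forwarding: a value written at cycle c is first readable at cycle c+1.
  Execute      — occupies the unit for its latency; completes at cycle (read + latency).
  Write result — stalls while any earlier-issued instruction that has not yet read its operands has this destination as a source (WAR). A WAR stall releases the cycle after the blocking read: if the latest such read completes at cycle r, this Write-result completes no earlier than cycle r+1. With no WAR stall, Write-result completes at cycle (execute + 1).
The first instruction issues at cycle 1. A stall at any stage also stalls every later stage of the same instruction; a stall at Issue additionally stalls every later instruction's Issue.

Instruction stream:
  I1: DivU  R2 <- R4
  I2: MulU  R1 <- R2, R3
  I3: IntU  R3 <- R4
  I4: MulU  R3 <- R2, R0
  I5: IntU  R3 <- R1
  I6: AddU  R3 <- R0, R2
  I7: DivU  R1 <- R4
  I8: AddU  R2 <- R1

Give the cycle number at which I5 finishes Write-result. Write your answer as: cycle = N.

I1: IS=1 RO=2 EX=9 WR=10
I2: IS=2 RO=11 EX=14 WR=15  [RAW R2: wait I1 write@10]
I3: IS=3 RO=4 EX=5 WR=12  [WAR R3: wait I2 read@11]
I4: IS=16 RO=17 EX=20 WR=21  [struct: MulU busy until I2 writes@15]
I5: IS=22 RO=23 EX=24 WR=25  [WAW R3: wait I4 write@21]
I6: IS=26 RO=27 EX=29 WR=30  [WAW R3: wait I5 write@25]
I7: IS=27 RO=28 EX=35 WR=36
I8: IS=31 RO=37 EX=39 WR=40  [struct: AddU busy until I6 writes@30; RAW R1: wait I7 write@36]

cycle = 25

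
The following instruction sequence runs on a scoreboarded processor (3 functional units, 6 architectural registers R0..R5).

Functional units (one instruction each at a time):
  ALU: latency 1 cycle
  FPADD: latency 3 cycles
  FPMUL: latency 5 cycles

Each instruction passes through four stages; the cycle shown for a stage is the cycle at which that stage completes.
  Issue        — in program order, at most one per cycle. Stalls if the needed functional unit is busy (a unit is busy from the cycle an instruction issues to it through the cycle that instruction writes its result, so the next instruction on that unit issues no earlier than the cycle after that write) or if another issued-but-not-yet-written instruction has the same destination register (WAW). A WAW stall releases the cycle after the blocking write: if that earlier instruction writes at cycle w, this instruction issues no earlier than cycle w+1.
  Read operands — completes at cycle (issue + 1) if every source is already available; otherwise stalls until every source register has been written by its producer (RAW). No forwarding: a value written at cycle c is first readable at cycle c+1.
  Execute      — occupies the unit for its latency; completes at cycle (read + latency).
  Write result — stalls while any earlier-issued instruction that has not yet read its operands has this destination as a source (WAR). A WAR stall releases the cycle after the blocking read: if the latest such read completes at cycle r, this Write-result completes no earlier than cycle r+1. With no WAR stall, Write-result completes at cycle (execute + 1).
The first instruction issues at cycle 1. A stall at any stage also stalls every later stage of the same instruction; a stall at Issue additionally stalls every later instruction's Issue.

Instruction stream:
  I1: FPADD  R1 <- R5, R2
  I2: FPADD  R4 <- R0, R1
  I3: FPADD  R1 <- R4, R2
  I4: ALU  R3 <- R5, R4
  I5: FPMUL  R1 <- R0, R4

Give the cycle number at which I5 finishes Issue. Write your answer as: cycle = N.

cycle = 19

I1  is:1  ro:2  ex:5  wr:6
I2  is:7  ro:8  ex:11  wr:12  — struct: FPADD busy until I1 writes@6
I3  is:13  ro:14  ex:17  wr:18  — struct: FPADD busy until I2 writes@12
I4  is:14  ro:15  ex:16  wr:17
I5  is:19  ro:20  ex:25  wr:26  — WAW R1: wait I3 write@18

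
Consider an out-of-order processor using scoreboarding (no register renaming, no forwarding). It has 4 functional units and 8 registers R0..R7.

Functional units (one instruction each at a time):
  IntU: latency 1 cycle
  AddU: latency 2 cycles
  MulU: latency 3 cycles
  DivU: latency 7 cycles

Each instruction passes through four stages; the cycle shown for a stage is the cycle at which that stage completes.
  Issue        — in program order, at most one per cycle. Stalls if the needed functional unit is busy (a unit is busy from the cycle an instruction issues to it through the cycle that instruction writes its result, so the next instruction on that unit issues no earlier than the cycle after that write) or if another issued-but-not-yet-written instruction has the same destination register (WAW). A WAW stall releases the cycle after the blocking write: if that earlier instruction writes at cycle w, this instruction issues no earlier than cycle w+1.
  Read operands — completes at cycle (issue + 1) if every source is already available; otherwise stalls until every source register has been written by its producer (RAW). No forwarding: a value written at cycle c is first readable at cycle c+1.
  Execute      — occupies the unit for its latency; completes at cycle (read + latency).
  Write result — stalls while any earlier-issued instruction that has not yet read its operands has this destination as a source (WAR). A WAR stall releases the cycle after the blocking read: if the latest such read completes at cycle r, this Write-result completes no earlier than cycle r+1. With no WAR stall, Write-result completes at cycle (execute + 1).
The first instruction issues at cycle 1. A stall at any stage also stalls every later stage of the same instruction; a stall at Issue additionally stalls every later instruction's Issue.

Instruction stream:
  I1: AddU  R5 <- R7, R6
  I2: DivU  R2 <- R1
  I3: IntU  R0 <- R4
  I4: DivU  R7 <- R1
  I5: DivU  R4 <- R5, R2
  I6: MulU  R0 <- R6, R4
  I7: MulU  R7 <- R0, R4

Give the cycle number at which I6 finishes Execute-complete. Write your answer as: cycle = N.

I1  is:1  ro:2  ex:4  wr:5
I2  is:2  ro:3  ex:10  wr:11
I3  is:3  ro:4  ex:5  wr:6
I4  is:12  ro:13  ex:20  wr:21  — struct: DivU busy until I2 writes@11
I5  is:22  ro:23  ex:30  wr:31  — struct: DivU busy until I4 writes@21
I6  is:23  ro:32  ex:35  wr:36  — RAW R4: wait I5 write@31
I7  is:37  ro:38  ex:41  wr:42  — struct: MulU busy until I6 writes@36

cycle = 35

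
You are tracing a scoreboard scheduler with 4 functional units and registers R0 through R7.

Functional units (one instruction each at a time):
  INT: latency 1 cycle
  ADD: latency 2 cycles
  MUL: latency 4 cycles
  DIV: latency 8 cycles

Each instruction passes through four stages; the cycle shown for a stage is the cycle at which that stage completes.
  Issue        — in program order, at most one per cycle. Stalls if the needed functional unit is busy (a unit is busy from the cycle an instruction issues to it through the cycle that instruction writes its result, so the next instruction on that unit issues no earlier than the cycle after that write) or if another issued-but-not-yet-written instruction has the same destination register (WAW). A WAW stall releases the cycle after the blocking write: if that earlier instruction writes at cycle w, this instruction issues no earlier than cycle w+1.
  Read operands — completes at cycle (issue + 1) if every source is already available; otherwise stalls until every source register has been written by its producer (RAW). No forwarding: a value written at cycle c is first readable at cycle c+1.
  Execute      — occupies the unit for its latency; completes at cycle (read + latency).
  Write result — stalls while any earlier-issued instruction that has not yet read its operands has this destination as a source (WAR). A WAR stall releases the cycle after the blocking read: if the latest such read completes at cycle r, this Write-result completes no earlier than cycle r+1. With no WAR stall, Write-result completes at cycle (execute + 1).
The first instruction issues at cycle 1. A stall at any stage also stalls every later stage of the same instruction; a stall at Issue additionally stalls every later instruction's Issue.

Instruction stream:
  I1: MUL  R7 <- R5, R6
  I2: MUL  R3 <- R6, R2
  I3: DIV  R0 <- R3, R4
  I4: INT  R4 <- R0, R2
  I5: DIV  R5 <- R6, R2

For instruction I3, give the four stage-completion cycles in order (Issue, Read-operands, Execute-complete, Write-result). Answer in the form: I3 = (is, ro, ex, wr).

[1] I1→MUL
[2] I1 RO
[6] I1 EX
[7] I1 WR R7
[8] I2→MUL
[9] I2 RO; I3→DIV
[10] I4→INT
[13] I2 EX
[14] I2 WR R3
[15] I3 RO
[23] I3 EX
[24] I3 WR R0
[25] I4 RO; I5→DIV
[26] I4 EX; I5 RO
[27] I4 WR R4
[34] I5 EX
[35] I5 WR R5

I3 = (9, 15, 23, 24)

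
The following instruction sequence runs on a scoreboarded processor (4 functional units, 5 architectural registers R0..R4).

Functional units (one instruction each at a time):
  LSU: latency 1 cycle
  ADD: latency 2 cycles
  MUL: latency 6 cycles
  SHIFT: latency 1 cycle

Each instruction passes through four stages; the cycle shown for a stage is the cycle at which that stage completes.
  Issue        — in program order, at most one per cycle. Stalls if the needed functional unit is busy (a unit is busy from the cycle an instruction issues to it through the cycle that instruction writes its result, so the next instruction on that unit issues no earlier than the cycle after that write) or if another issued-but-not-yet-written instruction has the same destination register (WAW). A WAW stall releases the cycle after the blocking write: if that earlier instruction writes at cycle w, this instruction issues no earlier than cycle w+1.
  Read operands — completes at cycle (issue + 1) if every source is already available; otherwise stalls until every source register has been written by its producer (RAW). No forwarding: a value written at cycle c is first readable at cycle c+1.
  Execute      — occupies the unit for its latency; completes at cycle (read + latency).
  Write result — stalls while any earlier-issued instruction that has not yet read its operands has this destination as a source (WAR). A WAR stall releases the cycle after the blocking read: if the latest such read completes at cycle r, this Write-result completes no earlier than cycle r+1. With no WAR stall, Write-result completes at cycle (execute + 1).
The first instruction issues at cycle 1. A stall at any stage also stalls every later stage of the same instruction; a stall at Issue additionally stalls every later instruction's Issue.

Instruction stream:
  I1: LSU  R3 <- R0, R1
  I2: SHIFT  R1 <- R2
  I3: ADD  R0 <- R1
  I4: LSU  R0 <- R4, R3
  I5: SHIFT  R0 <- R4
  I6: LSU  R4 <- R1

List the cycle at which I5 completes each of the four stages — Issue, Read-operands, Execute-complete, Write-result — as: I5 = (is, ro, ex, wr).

c1: I1 dispatched to LSU
c2: I1 operands ready | I2 dispatched to SHIFT
c3: I1 complete | I2 operands ready | I3 dispatched to ADD
c4: R3←I1 | I2 complete
c5: R1←I2
c6: I3 operands ready
c8: I3 complete
c9: R0←I3
c10: I4 dispatched to LSU
c11: I4 operands ready
c12: I4 complete
c13: R0←I4
c14: I5 dispatched to SHIFT
c15: I5 operands ready | I6 dispatched to LSU
c16: I5 complete | I6 operands ready
c17: R0←I5 | I6 complete
c18: R4←I6

I5 = (14, 15, 16, 17)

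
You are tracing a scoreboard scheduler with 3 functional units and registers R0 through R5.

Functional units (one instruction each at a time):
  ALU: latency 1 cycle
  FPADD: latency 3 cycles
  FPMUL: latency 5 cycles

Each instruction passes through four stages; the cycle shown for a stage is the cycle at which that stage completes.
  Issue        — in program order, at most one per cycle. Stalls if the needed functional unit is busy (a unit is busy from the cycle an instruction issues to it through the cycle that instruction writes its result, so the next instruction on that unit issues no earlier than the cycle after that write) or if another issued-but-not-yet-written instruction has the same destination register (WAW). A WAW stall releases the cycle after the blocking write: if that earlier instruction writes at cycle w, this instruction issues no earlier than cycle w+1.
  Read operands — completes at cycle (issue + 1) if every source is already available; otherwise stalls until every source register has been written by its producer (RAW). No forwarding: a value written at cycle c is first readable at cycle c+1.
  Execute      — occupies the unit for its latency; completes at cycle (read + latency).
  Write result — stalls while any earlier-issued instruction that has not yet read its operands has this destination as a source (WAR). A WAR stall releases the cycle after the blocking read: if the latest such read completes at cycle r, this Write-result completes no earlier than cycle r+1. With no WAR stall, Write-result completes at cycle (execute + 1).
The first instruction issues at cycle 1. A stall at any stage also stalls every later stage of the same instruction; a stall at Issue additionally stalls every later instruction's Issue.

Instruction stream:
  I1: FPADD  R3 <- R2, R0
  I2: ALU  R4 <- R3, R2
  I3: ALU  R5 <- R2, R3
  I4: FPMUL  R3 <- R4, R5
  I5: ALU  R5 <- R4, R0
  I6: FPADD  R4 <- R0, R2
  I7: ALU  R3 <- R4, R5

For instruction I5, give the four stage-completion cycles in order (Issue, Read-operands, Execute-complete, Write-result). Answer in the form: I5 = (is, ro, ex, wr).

I5 = (14, 15, 16, 17)

I1 -> (1, 2, 5, 6)
I2 -> (2, 7, 8, 9)  // RAW R3: wait I1 write@6
I3 -> (10, 11, 12, 13)  // struct: ALU busy until I2 writes@9
I4 -> (11, 14, 19, 20)  // RAW R5: wait I3 write@13
I5 -> (14, 15, 16, 17)  // struct: ALU busy until I3 writes@13
I6 -> (15, 16, 19, 20)
I7 -> (21, 22, 23, 24)  // WAW R3: wait I4 write@20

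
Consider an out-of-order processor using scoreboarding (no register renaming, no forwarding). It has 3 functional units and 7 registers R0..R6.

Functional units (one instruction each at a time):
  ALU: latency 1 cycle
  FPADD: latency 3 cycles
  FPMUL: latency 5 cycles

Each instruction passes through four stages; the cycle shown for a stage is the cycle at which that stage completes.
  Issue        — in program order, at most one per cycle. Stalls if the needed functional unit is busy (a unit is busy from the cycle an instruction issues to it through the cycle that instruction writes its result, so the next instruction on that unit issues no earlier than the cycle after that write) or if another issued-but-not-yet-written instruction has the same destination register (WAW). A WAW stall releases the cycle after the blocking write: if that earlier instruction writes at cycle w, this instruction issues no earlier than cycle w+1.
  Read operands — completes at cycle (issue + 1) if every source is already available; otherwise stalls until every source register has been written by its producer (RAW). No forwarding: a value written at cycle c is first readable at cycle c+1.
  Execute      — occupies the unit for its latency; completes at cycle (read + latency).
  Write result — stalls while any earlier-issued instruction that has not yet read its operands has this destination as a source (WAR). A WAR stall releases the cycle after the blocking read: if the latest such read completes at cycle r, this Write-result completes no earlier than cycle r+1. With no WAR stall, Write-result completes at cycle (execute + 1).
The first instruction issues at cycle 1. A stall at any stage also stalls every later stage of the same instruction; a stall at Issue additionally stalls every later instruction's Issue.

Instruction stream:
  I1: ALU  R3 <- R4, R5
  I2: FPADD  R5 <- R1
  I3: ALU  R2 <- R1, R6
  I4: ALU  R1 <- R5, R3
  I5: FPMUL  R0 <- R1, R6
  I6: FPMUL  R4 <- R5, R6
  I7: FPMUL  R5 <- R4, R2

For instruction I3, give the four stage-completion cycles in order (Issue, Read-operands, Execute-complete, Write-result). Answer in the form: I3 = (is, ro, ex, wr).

I1 -> (1, 2, 3, 4)
I2 -> (2, 3, 6, 7)
I3 -> (5, 6, 7, 8)  // struct: ALU busy until I1 writes@4
I4 -> (9, 10, 11, 12)  // struct: ALU busy until I3 writes@8
I5 -> (10, 13, 18, 19)  // RAW R1: wait I4 write@12
I6 -> (20, 21, 26, 27)  // struct: FPMUL busy until I5 writes@19
I7 -> (28, 29, 34, 35)  // struct: FPMUL busy until I6 writes@27

I3 = (5, 6, 7, 8)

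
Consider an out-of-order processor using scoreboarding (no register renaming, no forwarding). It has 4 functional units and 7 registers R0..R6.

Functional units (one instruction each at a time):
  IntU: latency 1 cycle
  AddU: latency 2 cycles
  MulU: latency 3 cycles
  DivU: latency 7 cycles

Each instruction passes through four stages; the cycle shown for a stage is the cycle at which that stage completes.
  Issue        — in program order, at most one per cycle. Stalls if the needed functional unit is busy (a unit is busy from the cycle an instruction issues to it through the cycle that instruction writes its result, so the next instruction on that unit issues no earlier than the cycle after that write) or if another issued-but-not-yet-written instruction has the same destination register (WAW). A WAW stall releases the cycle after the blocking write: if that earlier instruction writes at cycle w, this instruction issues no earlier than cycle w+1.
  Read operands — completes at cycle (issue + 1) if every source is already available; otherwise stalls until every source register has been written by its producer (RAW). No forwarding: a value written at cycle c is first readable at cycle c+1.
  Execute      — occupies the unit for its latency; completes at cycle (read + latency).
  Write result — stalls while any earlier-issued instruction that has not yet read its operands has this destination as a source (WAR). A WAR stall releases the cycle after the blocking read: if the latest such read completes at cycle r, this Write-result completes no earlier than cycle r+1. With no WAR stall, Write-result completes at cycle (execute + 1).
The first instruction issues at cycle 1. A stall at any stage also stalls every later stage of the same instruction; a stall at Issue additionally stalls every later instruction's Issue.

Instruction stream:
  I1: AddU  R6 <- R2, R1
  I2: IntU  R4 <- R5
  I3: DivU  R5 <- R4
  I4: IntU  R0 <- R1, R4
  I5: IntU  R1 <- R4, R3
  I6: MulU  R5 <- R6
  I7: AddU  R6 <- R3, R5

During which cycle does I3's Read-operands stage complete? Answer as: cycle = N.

cycle = 6

cycle 1: issue I1 (AddU)
cycle 2: I1 read-ops | issue I2 (IntU)
cycle 3: I2 read-ops | issue I3 (DivU)
cycle 4: I1 finished on AddU | I2 finished on IntU
cycle 5: I1→R6 | I2→R4
cycle 6: I3 read-ops | issue I4 (IntU)
cycle 7: I4 read-ops
cycle 8: I4 finished on IntU
cycle 9: I4→R0
cycle 10: issue I5 (IntU)
cycle 11: I5 read-ops
cycle 12: I5 finished on IntU
cycle 13: I3 finished on DivU | I5→R1
cycle 14: I3→R5
cycle 15: issue I6 (MulU)
cycle 16: I6 read-ops | issue I7 (AddU)
cycle 19: I6 finished on MulU
cycle 20: I6→R5
cycle 21: I7 read-ops
cycle 23: I7 finished on AddU
cycle 24: I7→R6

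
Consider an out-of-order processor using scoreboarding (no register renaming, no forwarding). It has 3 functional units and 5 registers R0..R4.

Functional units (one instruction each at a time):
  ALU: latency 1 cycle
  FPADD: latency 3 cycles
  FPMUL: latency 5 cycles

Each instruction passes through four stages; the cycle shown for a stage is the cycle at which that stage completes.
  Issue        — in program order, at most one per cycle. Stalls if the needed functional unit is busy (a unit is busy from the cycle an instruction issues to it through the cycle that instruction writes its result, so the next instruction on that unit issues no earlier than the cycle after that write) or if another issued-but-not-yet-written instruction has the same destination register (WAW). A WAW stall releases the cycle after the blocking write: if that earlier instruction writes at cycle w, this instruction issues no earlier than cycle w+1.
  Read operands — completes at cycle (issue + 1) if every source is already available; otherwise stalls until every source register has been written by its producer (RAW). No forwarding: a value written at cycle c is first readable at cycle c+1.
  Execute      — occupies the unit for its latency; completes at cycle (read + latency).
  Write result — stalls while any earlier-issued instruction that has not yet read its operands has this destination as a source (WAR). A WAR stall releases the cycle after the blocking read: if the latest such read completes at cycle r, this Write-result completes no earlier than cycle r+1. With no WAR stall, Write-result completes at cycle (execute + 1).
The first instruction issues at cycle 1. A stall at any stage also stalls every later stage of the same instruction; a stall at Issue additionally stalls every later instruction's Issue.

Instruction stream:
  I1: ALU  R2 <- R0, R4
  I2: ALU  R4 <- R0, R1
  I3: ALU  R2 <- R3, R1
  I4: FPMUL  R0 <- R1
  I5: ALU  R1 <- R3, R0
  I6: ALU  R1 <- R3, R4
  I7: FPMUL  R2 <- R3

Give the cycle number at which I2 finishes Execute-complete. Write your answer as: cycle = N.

cycle 1: I1 issues→ALU
cycle 2: I1 reads
cycle 3: I1 exec-done
cycle 4: I1 writes R2
cycle 5: I2 issues→ALU
cycle 6: I2 reads
cycle 7: I2 exec-done
cycle 8: I2 writes R4
cycle 9: I3 issues→ALU
cycle 10: I3 reads, I4 issues→FPMUL
cycle 11: I3 exec-done, I4 reads
cycle 12: I3 writes R2
cycle 13: I5 issues→ALU
cycle 16: I4 exec-done
cycle 17: I4 writes R0
cycle 18: I5 reads
cycle 19: I5 exec-done
cycle 20: I5 writes R1
cycle 21: I6 issues→ALU
cycle 22: I6 reads, I7 issues→FPMUL
cycle 23: I6 exec-done, I7 reads
cycle 24: I6 writes R1
cycle 28: I7 exec-done
cycle 29: I7 writes R2

cycle = 7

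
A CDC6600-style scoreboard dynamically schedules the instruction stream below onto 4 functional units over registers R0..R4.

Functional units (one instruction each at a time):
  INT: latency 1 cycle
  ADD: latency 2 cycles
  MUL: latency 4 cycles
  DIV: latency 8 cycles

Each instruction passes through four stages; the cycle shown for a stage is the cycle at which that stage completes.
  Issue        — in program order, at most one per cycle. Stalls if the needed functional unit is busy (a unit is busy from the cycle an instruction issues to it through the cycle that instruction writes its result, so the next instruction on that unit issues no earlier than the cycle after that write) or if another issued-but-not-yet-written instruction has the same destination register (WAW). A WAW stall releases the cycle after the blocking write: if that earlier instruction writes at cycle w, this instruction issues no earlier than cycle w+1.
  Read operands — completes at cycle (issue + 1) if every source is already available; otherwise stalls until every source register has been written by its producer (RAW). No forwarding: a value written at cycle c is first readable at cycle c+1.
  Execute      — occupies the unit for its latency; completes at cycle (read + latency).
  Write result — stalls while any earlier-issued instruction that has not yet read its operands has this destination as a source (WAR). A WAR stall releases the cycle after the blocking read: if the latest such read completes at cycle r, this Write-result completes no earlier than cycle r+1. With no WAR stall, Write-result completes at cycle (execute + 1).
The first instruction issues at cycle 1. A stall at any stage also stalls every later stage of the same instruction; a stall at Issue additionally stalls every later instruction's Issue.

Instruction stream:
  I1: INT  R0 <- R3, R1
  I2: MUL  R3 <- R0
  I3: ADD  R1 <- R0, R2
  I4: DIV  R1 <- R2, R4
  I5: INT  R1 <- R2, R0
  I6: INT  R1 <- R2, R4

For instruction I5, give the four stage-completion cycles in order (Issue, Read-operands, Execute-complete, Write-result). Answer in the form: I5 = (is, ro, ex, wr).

  I1 | 1 | 2 | 3 | 4
  I2 | 2 | 5 | 9 | 10   RAW R0: wait I1 write@4
  I3 | 3 | 5 | 7 | 8   RAW R0: wait I1 write@4
  I4 | 9 | 10 | 18 | 19   WAW R1: wait I3 write@8
  I5 | 20 | 21 | 22 | 23   WAW R1: wait I4 write@19
  I6 | 24 | 25 | 26 | 27   struct: INT busy until I5 writes@23

I5 = (20, 21, 22, 23)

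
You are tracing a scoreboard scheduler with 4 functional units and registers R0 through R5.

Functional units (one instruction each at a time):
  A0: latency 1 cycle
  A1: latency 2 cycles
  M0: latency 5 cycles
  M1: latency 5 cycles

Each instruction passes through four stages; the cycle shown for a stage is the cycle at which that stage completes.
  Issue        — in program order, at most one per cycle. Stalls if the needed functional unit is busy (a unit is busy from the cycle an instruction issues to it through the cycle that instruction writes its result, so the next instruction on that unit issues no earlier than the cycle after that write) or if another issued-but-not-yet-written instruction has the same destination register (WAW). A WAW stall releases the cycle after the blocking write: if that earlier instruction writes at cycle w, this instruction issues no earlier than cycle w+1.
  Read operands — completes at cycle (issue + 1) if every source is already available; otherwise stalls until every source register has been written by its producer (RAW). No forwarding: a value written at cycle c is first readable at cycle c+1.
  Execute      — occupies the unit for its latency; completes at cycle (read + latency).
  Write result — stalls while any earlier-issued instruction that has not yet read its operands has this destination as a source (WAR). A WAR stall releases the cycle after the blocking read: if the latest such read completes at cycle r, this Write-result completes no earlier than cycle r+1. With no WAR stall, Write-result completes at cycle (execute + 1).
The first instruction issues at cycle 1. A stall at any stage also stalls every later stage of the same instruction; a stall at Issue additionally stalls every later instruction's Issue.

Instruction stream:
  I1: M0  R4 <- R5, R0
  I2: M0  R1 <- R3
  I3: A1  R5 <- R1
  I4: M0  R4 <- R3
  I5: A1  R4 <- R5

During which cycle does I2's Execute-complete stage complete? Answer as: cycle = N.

  I1 | 1 | 2 | 7 | 8
  I2 | 9 | 10 | 15 | 16   struct: M0 busy until I1 writes@8
  I3 | 10 | 17 | 19 | 20   RAW R1: wait I2 write@16
  I4 | 17 | 18 | 23 | 24   struct: M0 busy until I2 writes@16
  I5 | 25 | 26 | 28 | 29   WAW R4: wait I4 write@24

cycle = 15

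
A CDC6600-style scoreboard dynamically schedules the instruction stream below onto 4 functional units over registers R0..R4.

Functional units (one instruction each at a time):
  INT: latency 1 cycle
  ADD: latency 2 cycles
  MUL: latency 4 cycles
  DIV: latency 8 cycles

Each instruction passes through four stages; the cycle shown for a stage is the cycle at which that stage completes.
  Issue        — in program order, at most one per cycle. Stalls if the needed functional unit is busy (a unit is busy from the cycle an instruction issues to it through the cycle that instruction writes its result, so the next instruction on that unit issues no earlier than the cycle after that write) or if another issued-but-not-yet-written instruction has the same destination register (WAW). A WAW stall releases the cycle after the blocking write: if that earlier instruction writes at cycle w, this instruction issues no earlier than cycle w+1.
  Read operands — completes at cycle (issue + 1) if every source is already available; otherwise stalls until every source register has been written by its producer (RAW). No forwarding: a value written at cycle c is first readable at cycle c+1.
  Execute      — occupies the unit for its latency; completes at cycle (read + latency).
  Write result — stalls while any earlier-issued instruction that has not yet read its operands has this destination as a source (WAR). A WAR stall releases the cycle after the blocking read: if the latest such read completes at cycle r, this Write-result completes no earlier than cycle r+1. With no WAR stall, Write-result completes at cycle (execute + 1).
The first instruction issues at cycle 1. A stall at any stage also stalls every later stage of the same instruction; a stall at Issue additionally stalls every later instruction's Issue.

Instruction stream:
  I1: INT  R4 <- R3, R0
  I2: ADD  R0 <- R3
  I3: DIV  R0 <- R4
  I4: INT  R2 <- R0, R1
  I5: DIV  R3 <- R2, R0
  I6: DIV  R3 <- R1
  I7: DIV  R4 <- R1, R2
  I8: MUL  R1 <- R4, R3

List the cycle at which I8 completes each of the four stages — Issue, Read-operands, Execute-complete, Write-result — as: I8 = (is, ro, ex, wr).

[1] I1→INT
[2] I1 RO | I2→ADD
[3] I1 EX | I2 RO
[4] I1 WR R4
[5] I2 EX
[6] I2 WR R0
[7] I3→DIV
[8] I3 RO | I4→INT
[16] I3 EX
[17] I3 WR R0
[18] I4 RO | I5→DIV
[19] I4 EX
[20] I4 WR R2
[21] I5 RO
[29] I5 EX
[30] I5 WR R3
[31] I6→DIV
[32] I6 RO
[40] I6 EX
[41] I6 WR R3
[42] I7→DIV
[43] I7 RO | I8→MUL
[51] I7 EX
[52] I7 WR R4
[53] I8 RO
[57] I8 EX
[58] I8 WR R1

I8 = (43, 53, 57, 58)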